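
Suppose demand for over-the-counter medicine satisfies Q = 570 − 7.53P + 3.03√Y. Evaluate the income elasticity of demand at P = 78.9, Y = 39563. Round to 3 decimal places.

0.521

At P = 78.9, Y = 39563: Q = 578.564.
Holding P constant, ∂Q/∂Y = 3.03/(2√Y) = 0.00761672.
η_Y = (∂Q/∂Y)·(Y/Q) = 0.00761672 × (39563/578.564) = 0.521.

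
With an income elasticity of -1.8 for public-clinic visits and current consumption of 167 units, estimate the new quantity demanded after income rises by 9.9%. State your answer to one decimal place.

%ΔQ ≈ η × %ΔI = -1.8 × 9.9% = -17.82%.
New Q ≈ 167 × (1 − 0.1782) = 137.2.

137.2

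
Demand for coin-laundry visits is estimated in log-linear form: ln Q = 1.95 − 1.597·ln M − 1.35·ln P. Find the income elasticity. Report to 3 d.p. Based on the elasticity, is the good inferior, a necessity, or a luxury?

In a log-linear demand, the coefficient on ln M is the income elasticity.
So η = -1.597.
η < 0 ⇒ inferior good.

-1.597 (inferior good)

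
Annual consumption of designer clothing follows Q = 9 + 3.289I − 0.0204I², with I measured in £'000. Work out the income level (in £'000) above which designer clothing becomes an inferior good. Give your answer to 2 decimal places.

dQ/dI = 3.289 − 0.0408I.
The good is inferior where dQ/dI < 0. Setting dQ/dI = 0 gives I = 3.289 / 0.0408 = 80.61.

80.61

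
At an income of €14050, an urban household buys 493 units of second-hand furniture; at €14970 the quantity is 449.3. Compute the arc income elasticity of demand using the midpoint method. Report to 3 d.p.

-1.463

ΔQ = 449.3 − 493 = -43.7; midpoint Q̄ = (493 + 449.3)/2 = 471.15.
ΔI = 14970 − 14050 = 920; midpoint Ī = (14050 + 14970)/2 = 14510.
η = (ΔQ/Q̄) ÷ (ΔI/Ī) = (-43.7/471.15) ÷ (920/14510) = -1.463.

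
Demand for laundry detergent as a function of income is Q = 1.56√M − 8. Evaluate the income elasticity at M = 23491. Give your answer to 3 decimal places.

0.517

At M = 23491: Q = 231.098.
dQ/dM = 1.56/(2√M) = 0.00508913 at this income.
η = (dQ/dM)·(M/Q) = 0.00508913 × (23491/231.098) = 0.517.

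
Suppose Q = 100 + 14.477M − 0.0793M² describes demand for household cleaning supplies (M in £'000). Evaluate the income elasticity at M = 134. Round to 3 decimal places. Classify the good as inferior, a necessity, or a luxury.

At M = 134: Q = 616.0072.
dQ/dM = 14.477 − 0.1586M = -6.77540.
η = (dQ/dM)·(M/Q) = -6.77540 × (134/616.0072) = -1.474.
η < 0 ⇒ inferior good.

-1.474 (inferior good)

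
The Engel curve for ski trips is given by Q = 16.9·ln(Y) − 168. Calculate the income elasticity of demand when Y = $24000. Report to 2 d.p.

At Y = 24000: Q = 2.450.
dQ/dY = 16.9/Y = 0.000704167 at this income.
η = (dQ/dY)·(Y/Q) = 0.000704167 × (24000/2.450) = 6.90.

6.90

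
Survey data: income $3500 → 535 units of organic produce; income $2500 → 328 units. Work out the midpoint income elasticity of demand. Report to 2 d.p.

ΔQ = 328 − 535 = -207; midpoint Q̄ = (535 + 328)/2 = 431.5.
ΔI = 2500 − 3500 = -1000; midpoint Ī = (3500 + 2500)/2 = 3000.
η = (ΔQ/Q̄) ÷ (ΔI/Ī) = (-207/431.5) ÷ (-1000/3000) = 1.44.

1.44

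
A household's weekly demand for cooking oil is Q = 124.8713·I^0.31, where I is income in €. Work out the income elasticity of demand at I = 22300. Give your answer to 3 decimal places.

For Q = A·I^β the income elasticity is constant and equal to β.
Here β = 0.31, so η = 0.310.

0.310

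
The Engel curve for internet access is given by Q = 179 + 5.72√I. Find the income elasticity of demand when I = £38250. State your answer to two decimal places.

0.43

At I = 38250: Q = 1297.695.
dQ/dI = 5.72/(2√I) = 0.0146235 at this income.
η = (dQ/dI)·(I/Q) = 0.0146235 × (38250/1297.695) = 0.43.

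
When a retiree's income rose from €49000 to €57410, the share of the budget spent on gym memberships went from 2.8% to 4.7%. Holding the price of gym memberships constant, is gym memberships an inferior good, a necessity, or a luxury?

luxury

The budget share rises as income rises, so η > 1.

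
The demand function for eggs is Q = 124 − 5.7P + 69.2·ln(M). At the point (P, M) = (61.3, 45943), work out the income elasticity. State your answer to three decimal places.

0.134

At P = 61.3, M = 45943: Q = 517.463.
Holding P constant, ∂Q/∂M = 69.2/M = 0.00150621.
η_M = (∂Q/∂M)·(M/Q) = 0.00150621 × (45943/517.463) = 0.134.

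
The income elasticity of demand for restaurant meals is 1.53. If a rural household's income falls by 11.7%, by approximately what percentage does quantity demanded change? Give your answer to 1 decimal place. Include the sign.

%ΔQ ≈ η × %ΔI = 1.53 × (-11.7%) = -17.9%.

-17.9%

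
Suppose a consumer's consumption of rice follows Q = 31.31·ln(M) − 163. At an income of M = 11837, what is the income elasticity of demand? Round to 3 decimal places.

At M = 11837: Q = 130.656.
dQ/dM = 31.31/M = 0.0026451 at this income.
η = (dQ/dM)·(M/Q) = 0.0026451 × (11837/130.656) = 0.240.

0.240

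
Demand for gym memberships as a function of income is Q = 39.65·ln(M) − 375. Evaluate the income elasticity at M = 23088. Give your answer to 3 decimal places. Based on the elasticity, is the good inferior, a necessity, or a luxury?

At M = 23088: Q = 23.366.
dQ/dM = 39.65/M = 0.00171734 at this income.
η = (dQ/dM)·(M/Q) = 0.00171734 × (23088/23.366) = 1.697.
Since η > 1, the good is a luxury.

1.697 (luxury)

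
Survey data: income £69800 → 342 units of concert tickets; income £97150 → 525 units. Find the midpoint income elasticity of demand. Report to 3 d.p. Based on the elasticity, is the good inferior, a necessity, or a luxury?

1.288 (luxury)

ΔQ = 525 − 342 = 183; midpoint Q̄ = (342 + 525)/2 = 433.5.
ΔI = 97150 − 69800 = 27350; midpoint Ī = (69800 + 97150)/2 = 83475.
η = (ΔQ/Q̄) ÷ (ΔI/Ī) = (183/433.5) ÷ (27350/83475) = 1.288.
η > 1 ⇒ luxury.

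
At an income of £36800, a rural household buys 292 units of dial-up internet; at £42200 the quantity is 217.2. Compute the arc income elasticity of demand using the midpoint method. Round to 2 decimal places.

-2.15

ΔQ = 217.2 − 292 = -74.8; midpoint Q̄ = (292 + 217.2)/2 = 254.6.
ΔI = 42200 − 36800 = 5400; midpoint Ī = (36800 + 42200)/2 = 39500.
η = (ΔQ/Q̄) ÷ (ΔI/Ī) = (-74.8/254.6) ÷ (5400/39500) = -2.15.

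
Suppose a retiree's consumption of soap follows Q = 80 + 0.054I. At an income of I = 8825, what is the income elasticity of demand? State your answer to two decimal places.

At I = 8825: Q = 556.550.
dQ/dI = 0.054.
η = (dQ/dI)·(I/Q) = 0.054 × (8825/556.550) = 0.86.

0.86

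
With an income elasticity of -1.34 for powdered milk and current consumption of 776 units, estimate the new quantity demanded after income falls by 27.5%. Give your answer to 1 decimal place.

%ΔQ ≈ η × %ΔI = -1.34 × (-27.5%) = 36.85%.
New Q ≈ 776 × (1 + 0.3685) = 1062.0.

1062.0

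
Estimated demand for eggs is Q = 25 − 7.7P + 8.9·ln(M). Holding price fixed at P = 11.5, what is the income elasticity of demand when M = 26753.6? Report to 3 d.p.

At P = 11.5, M = 26753.6: Q = 27.180.
Holding P constant, ∂Q/∂M = 8.9/M = 0.000332666.
η_M = (∂Q/∂M)·(M/Q) = 0.000332666 × (26753.6/27.180) = 0.327.

0.327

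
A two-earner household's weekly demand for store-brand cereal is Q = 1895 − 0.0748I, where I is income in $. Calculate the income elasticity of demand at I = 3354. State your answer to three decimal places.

-0.153

At I = 3354: Q = 1644.121.
dQ/dI = −0.0748.
η = (dQ/dI)·(I/Q) = -0.0748 × (3354/1644.121) = -0.153.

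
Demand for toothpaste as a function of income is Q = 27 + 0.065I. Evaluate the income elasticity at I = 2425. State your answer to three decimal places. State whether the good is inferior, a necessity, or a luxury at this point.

0.854 (necessity)

At I = 2425: Q = 184.625.
dQ/dI = 0.065.
η = (dQ/dI)·(I/Q) = 0.065 × (2425/184.625) = 0.854.
Since 0 < η < 1, the good is a necessity.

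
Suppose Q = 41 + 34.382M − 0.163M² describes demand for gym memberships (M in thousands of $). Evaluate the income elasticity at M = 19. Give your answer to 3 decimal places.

At M = 19: Q = 635.4150.
dQ/dM = 34.382 − 0.326M = 28.18800.
η = (dQ/dM)·(M/Q) = 28.18800 × (19/635.4150) = 0.843.

0.843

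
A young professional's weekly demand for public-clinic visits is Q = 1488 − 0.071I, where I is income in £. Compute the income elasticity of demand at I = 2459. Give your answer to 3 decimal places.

-0.133

At I = 2459: Q = 1313.411.
dQ/dI = −0.071.
η = (dQ/dI)·(I/Q) = -0.071 × (2459/1313.411) = -0.133.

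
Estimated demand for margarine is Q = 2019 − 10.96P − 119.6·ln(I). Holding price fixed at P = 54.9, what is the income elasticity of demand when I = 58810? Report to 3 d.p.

At P = 54.9, I = 58810: Q = 103.841.
Holding P constant, ∂Q/∂I = -119.6/I = -0.00203367.
η_I = (∂Q/∂I)·(I/Q) = -0.00203367 × (58810/103.841) = -1.152.

-1.152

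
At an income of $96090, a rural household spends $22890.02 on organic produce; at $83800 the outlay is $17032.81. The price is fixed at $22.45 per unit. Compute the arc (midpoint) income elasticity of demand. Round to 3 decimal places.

With a constant price, Q₁ = 22890.02/22.45 = 1019.600 and Q₂ = 17032.81/22.45 = 758.700 (equivalently, work directly with expenditure since P cancels).
Midpoint %ΔQ = (17032.81 − 22890.02)/19961.42 = -0.29343; midpoint %ΔI = (83800 − 96090)/89945 = -0.13664.
η = -0.29343 / -0.13664 = 2.147.

2.147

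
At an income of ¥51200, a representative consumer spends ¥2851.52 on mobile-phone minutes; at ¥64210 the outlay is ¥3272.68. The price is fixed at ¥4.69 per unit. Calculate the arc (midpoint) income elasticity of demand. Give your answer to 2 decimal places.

0.61

With a constant price, Q₁ = 2851.52/4.69 = 608.000 and Q₂ = 3272.68/4.69 = 697.800 (equivalently, work directly with expenditure since P cancels).
Midpoint %ΔQ = (3272.68 − 2851.52)/3062.10 = 0.13754; midpoint %ΔI = (64210 − 51200)/57705 = 0.22546.
η = 0.13754 / 0.22546 = 0.61.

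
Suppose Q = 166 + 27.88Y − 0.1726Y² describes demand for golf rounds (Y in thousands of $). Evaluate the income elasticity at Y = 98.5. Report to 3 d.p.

At Y = 98.5: Q = 1237.5716.
dQ/dY = 27.88 − 0.3452Y = -6.12220.
η = (dQ/dY)·(Y/Q) = -6.12220 × (98.5/1237.5716) = -0.487.

-0.487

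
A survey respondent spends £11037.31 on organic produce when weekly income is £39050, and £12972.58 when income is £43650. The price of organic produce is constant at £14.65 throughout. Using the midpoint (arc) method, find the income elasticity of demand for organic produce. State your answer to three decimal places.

With a constant price, Q₁ = 11037.31/14.65 = 753.400 and Q₂ = 12972.58/14.65 = 885.500 (equivalently, work directly with expenditure since P cancels).
Midpoint %ΔQ = (12972.58 − 11037.31)/12004.95 = 0.16121; midpoint %ΔI = (43650 − 39050)/41350 = 0.11125.
η = 0.16121 / 0.11125 = 1.449.

1.449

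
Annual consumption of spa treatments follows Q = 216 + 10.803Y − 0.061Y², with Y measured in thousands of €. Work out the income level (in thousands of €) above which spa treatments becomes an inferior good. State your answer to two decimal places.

88.55

dQ/dY = 10.803 − 0.122Y.
The good is inferior where dQ/dY < 0. Setting dQ/dY = 0 gives Y = 10.803 / 0.122 = 88.55.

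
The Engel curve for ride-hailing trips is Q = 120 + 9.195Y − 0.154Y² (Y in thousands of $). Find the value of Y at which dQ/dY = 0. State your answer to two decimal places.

29.85

dQ/dY = 9.195 − 0.308Y.
The good is inferior where dQ/dY < 0. Setting dQ/dY = 0 gives Y = 9.195 / 0.308 = 29.85.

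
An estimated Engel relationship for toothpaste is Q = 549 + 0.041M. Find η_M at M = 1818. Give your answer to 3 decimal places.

At M = 1818: Q = 623.538.
dQ/dM = 0.041.
η = (dQ/dM)·(M/Q) = 0.041 × (1818/623.538) = 0.120.

0.120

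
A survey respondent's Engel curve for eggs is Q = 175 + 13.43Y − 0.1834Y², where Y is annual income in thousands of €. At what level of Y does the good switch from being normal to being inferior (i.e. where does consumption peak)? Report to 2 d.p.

36.61

dQ/dY = 13.43 − 0.3668Y.
The good is inferior where dQ/dY < 0. Setting dQ/dY = 0 gives Y = 13.43 / 0.3668 = 36.61.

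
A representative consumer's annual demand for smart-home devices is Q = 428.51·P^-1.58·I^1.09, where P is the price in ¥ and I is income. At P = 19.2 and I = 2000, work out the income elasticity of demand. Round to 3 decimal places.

For a multiplicative demand Q = A·P^α·I^β, the income elasticity is β everywhere.
Here β = 1.09, so η = 1.090.

1.090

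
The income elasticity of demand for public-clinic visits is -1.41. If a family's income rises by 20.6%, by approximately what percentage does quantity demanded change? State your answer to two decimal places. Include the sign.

%ΔQ ≈ η × %ΔI = -1.41 × 20.6% = -29.05%.

-29.05%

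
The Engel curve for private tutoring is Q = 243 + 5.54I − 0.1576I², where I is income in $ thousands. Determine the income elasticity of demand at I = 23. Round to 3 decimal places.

At I = 23: Q = 287.0496.
dQ/dI = 5.54 − 0.3152I = -1.70960.
η = (dQ/dI)·(I/Q) = -1.70960 × (23/287.0496) = -0.137.

-0.137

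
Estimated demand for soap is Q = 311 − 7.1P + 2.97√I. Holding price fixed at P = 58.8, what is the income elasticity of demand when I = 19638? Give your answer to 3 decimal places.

0.672

At P = 58.8, I = 19638: Q = 309.723.
Holding P constant, ∂Q/∂I = 2.97/(2√I) = 0.0105969.
η_I = (∂Q/∂I)·(I/Q) = 0.0105969 × (19638/309.723) = 0.672.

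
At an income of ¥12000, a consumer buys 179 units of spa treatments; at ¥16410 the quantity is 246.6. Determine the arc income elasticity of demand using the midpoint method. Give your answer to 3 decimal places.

1.023

ΔQ = 246.6 − 179 = 67.6; midpoint Q̄ = (179 + 246.6)/2 = 212.8.
ΔI = 16410 − 12000 = 4410; midpoint Ī = (12000 + 16410)/2 = 14205.
η = (ΔQ/Q̄) ÷ (ΔI/Ī) = (67.6/212.8) ÷ (4410/14205) = 1.023.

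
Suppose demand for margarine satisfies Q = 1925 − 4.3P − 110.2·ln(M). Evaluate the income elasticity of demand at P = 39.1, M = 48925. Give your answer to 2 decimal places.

-0.19

At P = 39.1, M = 48925: Q = 566.926.
Holding P constant, ∂Q/∂M = -110.2/M = -0.00225243.
η_M = (∂Q/∂M)·(M/Q) = -0.00225243 × (48925/566.926) = -0.19.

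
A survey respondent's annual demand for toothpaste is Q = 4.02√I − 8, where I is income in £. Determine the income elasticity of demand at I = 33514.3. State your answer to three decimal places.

At I = 33514.3: Q = 727.938.
dQ/dI = 4.02/(2√I) = 0.0109795 at this income.
η = (dQ/dI)·(I/Q) = 0.0109795 × (33514.3/727.938) = 0.505.

0.505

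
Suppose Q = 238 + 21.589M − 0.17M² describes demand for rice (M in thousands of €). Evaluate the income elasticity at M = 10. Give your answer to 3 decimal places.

0.416

At M = 10: Q = 436.8900.
dQ/dM = 21.589 − 0.34M = 18.18900.
η = (dQ/dM)·(M/Q) = 18.18900 × (10/436.8900) = 0.416.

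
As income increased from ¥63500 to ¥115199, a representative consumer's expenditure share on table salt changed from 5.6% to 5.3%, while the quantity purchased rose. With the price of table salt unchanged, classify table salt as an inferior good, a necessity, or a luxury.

Quantity rises but the budget share falls as income rises, so 0 < η < 1.

necessity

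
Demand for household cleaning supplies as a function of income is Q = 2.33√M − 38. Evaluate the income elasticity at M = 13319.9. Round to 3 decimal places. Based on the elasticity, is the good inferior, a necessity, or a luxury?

0.582 (necessity)

At M = 13319.9: Q = 230.910.
dQ/dM = 2.33/(2√M) = 0.0100943 at this income.
η = (dQ/dM)·(M/Q) = 0.0100943 × (13319.9/230.910) = 0.582.
Since 0 < η < 1, the good is a necessity.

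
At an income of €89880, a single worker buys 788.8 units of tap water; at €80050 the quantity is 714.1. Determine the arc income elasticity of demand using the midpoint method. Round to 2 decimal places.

ΔQ = 714.1 − 788.8 = -74.7; midpoint Q̄ = (788.8 + 714.1)/2 = 751.45.
ΔI = 80050 − 89880 = -9830; midpoint Ī = (89880 + 80050)/2 = 84965.
η = (ΔQ/Q̄) ÷ (ΔI/Ī) = (-74.7/751.45) ÷ (-9830/84965) = 0.86.

0.86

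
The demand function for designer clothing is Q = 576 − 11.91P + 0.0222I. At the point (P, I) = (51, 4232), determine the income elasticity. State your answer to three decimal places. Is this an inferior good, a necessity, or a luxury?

At P = 51, I = 4232: Q = 62.540.
Holding P constant, ∂Q/∂I = 0.0222.
η_I = (∂Q/∂I)·(I/Q) = 0.0222 × (4232/62.540) = 1.502.
Since η > 1, this is a luxury.

1.502 (luxury)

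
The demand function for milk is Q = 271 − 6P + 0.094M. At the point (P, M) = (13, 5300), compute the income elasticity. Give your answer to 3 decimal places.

At P = 13, M = 5300: Q = 691.200.
Holding P constant, ∂Q/∂M = 0.094.
η_M = (∂Q/∂M)·(M/Q) = 0.094 × (5300/691.200) = 0.721.

0.721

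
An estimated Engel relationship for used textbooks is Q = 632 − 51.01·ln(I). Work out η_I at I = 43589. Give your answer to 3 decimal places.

-0.586

At I = 43589: Q = 87.083.
dQ/dI = -51.01/I = -0.00117025 at this income.
η = (dQ/dI)·(I/Q) = -0.00117025 × (43589/87.083) = -0.586.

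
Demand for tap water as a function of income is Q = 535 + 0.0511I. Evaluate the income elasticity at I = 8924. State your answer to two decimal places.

0.46

At I = 8924: Q = 991.016.
dQ/dI = 0.0511.
η = (dQ/dI)·(I/Q) = 0.0511 × (8924/991.016) = 0.46.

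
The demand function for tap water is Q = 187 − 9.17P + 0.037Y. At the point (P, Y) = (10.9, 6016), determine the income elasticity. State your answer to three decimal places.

At P = 10.9, Y = 6016: Q = 309.639.
Holding P constant, ∂Q/∂Y = 0.037.
η_Y = (∂Q/∂Y)·(Y/Q) = 0.037 × (6016/309.639) = 0.719.

0.719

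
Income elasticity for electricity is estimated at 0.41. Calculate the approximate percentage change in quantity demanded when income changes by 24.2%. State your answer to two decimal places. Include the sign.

9.92%

%ΔQ ≈ η × %ΔI = 0.41 × 24.2% = 9.92%.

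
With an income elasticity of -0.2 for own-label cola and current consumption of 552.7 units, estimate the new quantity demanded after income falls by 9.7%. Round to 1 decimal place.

%ΔQ ≈ η × %ΔI = -0.2 × (-9.7%) = 1.94%.
New Q ≈ 552.7 × (1 + 0.0194) = 563.4.

563.4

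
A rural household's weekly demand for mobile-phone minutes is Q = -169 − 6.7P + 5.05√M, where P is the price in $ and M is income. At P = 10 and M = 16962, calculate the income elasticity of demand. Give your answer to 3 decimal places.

0.780

At P = 10, M = 16962: Q = 421.703.
Holding P constant, ∂Q/∂M = 5.05/(2√M) = 0.0193875.
η_M = (∂Q/∂M)·(M/Q) = 0.0193875 × (16962/421.703) = 0.780.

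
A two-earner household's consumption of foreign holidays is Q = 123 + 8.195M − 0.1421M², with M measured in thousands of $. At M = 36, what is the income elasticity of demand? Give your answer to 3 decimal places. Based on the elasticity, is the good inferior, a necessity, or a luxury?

At M = 36: Q = 233.8584.
dQ/dM = 8.195 − 0.2842M = -2.03620.
η = (dQ/dM)·(M/Q) = -2.03620 × (36/233.8584) = -0.313.
η < 0 ⇒ inferior good.

-0.313 (inferior good)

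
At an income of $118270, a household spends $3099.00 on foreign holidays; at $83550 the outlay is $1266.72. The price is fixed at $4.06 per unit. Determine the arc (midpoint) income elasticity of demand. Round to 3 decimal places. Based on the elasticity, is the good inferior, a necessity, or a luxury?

2.440 (luxury)

With a constant price, Q₁ = 3099.00/4.06 = 763.300 and Q₂ = 1266.72/4.06 = 312.000 (equivalently, work directly with expenditure since P cancels).
Midpoint %ΔQ = (1266.72 − 3099.00)/2182.86 = -0.83939; midpoint %ΔI = (83550 − 118270)/100910 = -0.34407.
η = -0.83939 / -0.34407 = 2.440.
η > 1 ⇒ luxury.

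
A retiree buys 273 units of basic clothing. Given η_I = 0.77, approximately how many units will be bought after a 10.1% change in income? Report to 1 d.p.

%ΔQ ≈ η × %ΔI = 0.77 × 10.1% = 7.777%.
New Q ≈ 273 × (1 + 0.07777) = 294.2.

294.2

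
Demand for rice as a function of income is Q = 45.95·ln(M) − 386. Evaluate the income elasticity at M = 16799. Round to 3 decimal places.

At M = 16799: Q = 61.051.
dQ/dM = 45.95/M = 0.00273528 at this income.
η = (dQ/dM)·(M/Q) = 0.00273528 × (16799/61.051) = 0.753.

0.753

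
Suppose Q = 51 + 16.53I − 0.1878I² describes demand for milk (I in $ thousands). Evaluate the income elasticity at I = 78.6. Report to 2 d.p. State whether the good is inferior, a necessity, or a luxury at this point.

-5.37 (inferior good)

At I = 78.6: Q = 190.0371.
dQ/dI = 16.53 − 0.3756I = -12.99216.
η = (dQ/dI)·(I/Q) = -12.99216 × (78.6/190.0371) = -5.37.
η < 0 ⇒ inferior good.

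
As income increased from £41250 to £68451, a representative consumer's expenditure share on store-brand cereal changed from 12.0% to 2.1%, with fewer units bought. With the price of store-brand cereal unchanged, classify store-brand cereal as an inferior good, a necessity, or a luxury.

Quantity demanded falls as income rises, so η < 0.

inferior good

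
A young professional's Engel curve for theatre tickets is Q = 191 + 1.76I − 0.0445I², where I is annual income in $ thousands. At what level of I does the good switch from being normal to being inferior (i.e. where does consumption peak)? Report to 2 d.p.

19.78

dQ/dI = 1.76 − 0.089I.
The good is inferior where dQ/dI < 0. Setting dQ/dI = 0 gives I = 1.76 / 0.089 = 19.78.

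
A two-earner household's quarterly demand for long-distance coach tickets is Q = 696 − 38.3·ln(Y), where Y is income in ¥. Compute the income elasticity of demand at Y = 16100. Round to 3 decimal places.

-0.118

At Y = 16100: Q = 325.004.
dQ/dY = -38.3/Y = -0.00237888 at this income.
η = (dQ/dY)·(Y/Q) = -0.00237888 × (16100/325.004) = -0.118.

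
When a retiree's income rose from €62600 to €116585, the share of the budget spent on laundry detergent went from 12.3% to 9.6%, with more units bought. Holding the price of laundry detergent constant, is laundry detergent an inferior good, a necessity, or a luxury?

Quantity rises but the budget share falls as income rises, so 0 < η < 1.

necessity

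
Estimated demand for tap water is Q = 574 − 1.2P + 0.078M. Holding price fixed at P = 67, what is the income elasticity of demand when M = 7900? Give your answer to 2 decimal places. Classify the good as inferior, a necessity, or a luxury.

0.56 (necessity)

At P = 67, M = 7900: Q = 1109.800.
Holding P constant, ∂Q/∂M = 0.078.
η_M = (∂Q/∂M)·(M/Q) = 0.078 × (7900/1109.800) = 0.56.
Since 0 < η < 1, this is a necessity.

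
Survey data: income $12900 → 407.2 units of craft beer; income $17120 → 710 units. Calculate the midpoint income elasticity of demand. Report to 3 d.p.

ΔQ = 710 − 407.2 = 302.8; midpoint Q̄ = (407.2 + 710)/2 = 558.6.
ΔI = 17120 − 12900 = 4220; midpoint Ī = (12900 + 17120)/2 = 15010.
η = (ΔQ/Q̄) ÷ (ΔI/Ī) = (302.8/558.6) ÷ (4220/15010) = 1.928.

1.928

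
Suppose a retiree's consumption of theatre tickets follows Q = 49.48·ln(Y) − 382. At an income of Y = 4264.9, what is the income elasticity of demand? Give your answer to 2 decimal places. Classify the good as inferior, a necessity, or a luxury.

1.57 (luxury)

At Y = 4264.9: Q = 31.562.
dQ/dY = 49.48/Y = 0.0116017 at this income.
η = (dQ/dY)·(Y/Q) = 0.0116017 × (4264.9/31.562) = 1.57.
Since η > 1, the good is a luxury.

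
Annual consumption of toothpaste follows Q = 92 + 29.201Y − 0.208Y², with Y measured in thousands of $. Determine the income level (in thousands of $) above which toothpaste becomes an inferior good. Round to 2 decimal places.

dQ/dY = 29.201 − 0.416Y.
The good is inferior where dQ/dY < 0. Setting dQ/dY = 0 gives Y = 29.201 / 0.416 = 70.19.

70.19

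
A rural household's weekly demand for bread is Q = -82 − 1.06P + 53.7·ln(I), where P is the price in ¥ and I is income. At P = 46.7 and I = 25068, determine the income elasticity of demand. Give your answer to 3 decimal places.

At P = 46.7, I = 25068: Q = 412.444.
Holding P constant, ∂Q/∂I = 53.7/I = 0.00214217.
η_I = (∂Q/∂I)·(I/Q) = 0.00214217 × (25068/412.444) = 0.130.

0.130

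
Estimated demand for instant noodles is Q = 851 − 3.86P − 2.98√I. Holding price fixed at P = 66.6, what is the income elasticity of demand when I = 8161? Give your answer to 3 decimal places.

-0.415

At P = 66.6, I = 8161: Q = 324.716.
Holding P constant, ∂Q/∂I = -2.98/(2√I) = -0.0164936.
η_I = (∂Q/∂I)·(I/Q) = -0.0164936 × (8161/324.716) = -0.415.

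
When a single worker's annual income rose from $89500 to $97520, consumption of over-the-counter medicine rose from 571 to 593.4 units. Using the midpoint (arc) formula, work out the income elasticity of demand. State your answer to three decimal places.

ΔQ = 593.4 − 571 = 22.4; midpoint Q̄ = (571 + 593.4)/2 = 582.2.
ΔI = 97520 − 89500 = 8020; midpoint Ī = (89500 + 97520)/2 = 93510.
η = (ΔQ/Q̄) ÷ (ΔI/Ī) = (22.4/582.2) ÷ (8020/93510) = 0.449.

0.449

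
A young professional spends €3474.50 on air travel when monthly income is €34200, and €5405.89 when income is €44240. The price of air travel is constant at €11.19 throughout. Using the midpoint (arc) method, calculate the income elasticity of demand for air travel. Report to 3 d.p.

1.699

With a constant price, Q₁ = 3474.50/11.19 = 310.500 and Q₂ = 5405.89/11.19 = 483.100 (equivalently, work directly with expenditure since P cancels).
Midpoint %ΔQ = (5405.89 − 3474.50)/4440.20 = 0.43498; midpoint %ΔI = (44240 − 34200)/39220 = 0.25599.
η = 0.43498 / 0.25599 = 1.699.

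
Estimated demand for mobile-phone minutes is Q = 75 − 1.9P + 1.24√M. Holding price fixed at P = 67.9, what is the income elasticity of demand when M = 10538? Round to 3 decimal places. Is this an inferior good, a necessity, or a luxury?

At P = 67.9, M = 10538: Q = 73.282.
Holding P constant, ∂Q/∂M = 1.24/(2√M) = 0.00603966.
η_M = (∂Q/∂M)·(M/Q) = 0.00603966 × (10538/73.282) = 0.869.
Since 0 < η < 1, this is a necessity.

0.869 (necessity)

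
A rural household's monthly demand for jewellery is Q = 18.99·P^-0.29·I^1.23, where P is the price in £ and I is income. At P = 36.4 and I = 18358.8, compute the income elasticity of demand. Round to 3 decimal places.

For a multiplicative demand Q = A·P^α·I^β, the income elasticity is β everywhere.
Here β = 1.23, so η = 1.230.

1.230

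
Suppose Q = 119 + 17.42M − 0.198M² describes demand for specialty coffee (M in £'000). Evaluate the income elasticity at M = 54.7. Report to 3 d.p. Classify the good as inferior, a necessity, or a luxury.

-0.484 (inferior good)

At M = 54.7: Q = 479.4402.
dQ/dM = 17.42 − 0.396M = -4.24120.
η = (dQ/dM)·(M/Q) = -4.24120 × (54.7/479.4402) = -0.484.
η < 0 ⇒ inferior good.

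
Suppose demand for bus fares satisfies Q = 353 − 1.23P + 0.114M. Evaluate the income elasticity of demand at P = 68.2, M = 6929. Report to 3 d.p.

At P = 68.2, M = 6929: Q = 1059.020.
Holding P constant, ∂Q/∂M = 0.114.
η_M = (∂Q/∂M)·(M/Q) = 0.114 × (6929/1059.020) = 0.746.

0.746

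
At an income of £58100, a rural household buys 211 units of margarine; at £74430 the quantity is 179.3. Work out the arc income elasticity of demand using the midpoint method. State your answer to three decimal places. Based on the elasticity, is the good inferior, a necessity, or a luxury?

-0.659 (inferior good)

ΔQ = 179.3 − 211 = -31.7; midpoint Q̄ = (211 + 179.3)/2 = 195.15.
ΔI = 74430 − 58100 = 16330; midpoint Ī = (58100 + 74430)/2 = 66265.
η = (ΔQ/Q̄) ÷ (ΔI/Ī) = (-31.7/195.15) ÷ (16330/66265) = -0.659.
η < 0 ⇒ inferior good.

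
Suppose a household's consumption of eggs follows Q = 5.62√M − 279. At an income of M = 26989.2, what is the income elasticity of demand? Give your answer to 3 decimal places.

At M = 26989.2: Q = 644.276.
dQ/dM = 5.62/(2√M) = 0.0171045 at this income.
η = (dQ/dM)·(M/Q) = 0.0171045 × (26989.2/644.276) = 0.717.

0.717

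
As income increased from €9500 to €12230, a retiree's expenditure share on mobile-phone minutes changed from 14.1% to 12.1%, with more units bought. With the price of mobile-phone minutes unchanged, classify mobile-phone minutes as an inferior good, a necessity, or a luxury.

necessity

Quantity rises but the budget share falls as income rises, so 0 < η < 1.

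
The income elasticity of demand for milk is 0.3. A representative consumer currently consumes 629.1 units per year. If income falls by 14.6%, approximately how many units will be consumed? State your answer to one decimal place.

%ΔQ ≈ η × %ΔI = 0.3 × (-14.6%) = -4.38%.
New Q ≈ 629.1 × (1 − 0.0438) = 601.5.

601.5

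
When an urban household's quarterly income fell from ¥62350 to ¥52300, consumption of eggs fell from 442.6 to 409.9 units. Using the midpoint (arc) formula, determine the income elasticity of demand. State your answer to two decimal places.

0.44

ΔQ = 409.9 − 442.6 = -32.7; midpoint Q̄ = (442.6 + 409.9)/2 = 426.25.
ΔI = 52300 − 62350 = -10050; midpoint Ī = (62350 + 52300)/2 = 57325.
η = (ΔQ/Q̄) ÷ (ΔI/Ī) = (-32.7/426.25) ÷ (-10050/57325) = 0.44.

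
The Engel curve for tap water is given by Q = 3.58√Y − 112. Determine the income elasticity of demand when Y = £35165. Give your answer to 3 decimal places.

0.600

At Y = 35165: Q = 559.334.
dQ/dY = 3.58/(2√Y) = 0.00954548 at this income.
η = (dQ/dY)·(Y/Q) = 0.00954548 × (35165/559.334) = 0.600.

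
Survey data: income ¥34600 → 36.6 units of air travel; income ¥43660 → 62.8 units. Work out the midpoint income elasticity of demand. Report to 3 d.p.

2.277

ΔQ = 62.8 − 36.6 = 26.2; midpoint Q̄ = (36.6 + 62.8)/2 = 49.7.
ΔI = 43660 − 34600 = 9060; midpoint Ī = (34600 + 43660)/2 = 39130.
η = (ΔQ/Q̄) ÷ (ΔI/Ī) = (26.2/49.7) ÷ (9060/39130) = 2.277.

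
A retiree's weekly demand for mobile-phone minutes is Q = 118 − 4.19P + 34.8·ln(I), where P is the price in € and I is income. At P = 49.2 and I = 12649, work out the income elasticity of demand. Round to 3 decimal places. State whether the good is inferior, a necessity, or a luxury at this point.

At P = 49.2, I = 12649: Q = 240.550.
Holding P constant, ∂Q/∂I = 34.8/I = 0.00275121.
η_I = (∂Q/∂I)·(I/Q) = 0.00275121 × (12649/240.550) = 0.145.
Since 0 < η < 1, this is a necessity.

0.145 (necessity)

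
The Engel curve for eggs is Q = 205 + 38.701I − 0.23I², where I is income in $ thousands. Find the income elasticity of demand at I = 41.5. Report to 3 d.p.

0.575

At I = 41.5: Q = 1414.9740.
dQ/dI = 38.701 − 0.46I = 19.61100.
η = (dQ/dI)·(I/Q) = 19.61100 × (41.5/1414.9740) = 0.575.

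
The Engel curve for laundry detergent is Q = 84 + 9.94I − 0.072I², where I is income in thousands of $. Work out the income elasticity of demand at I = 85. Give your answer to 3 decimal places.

At I = 85: Q = 408.7000.
dQ/dI = 9.94 − 0.144I = -2.30000.
η = (dQ/dI)·(I/Q) = -2.30000 × (85/408.7000) = -0.478.

-0.478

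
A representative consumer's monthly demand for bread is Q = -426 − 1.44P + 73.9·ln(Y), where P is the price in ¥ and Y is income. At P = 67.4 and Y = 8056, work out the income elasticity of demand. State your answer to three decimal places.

At P = 67.4, Y = 8056: Q = 141.613.
Holding P constant, ∂Q/∂Y = 73.9/Y = 0.00917329.
η_Y = (∂Q/∂Y)·(Y/Q) = 0.00917329 × (8056/141.613) = 0.522.

0.522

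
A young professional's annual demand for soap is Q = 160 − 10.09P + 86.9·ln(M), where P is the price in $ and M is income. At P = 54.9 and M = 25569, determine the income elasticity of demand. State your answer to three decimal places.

At P = 54.9, M = 25569: Q = 488.019.
Holding P constant, ∂Q/∂M = 86.9/M = 0.00339865.
η_M = (∂Q/∂M)·(M/Q) = 0.00339865 × (25569/488.019) = 0.178.

0.178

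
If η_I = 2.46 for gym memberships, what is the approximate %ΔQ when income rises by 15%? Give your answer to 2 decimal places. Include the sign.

%ΔQ ≈ η × %ΔI = 2.46 × 15% = 36.90%.

36.90%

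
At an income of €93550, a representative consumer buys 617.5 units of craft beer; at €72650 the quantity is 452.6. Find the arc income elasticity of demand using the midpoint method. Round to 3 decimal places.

ΔQ = 452.6 − 617.5 = -164.9; midpoint Q̄ = (617.5 + 452.6)/2 = 535.05.
ΔI = 72650 − 93550 = -20900; midpoint Ī = (93550 + 72650)/2 = 83100.
η = (ΔQ/Q̄) ÷ (ΔI/Ī) = (-164.9/535.05) ÷ (-20900/83100) = 1.225.

1.225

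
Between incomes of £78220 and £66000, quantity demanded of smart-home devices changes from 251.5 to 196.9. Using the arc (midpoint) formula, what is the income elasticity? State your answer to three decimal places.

ΔQ = 196.9 − 251.5 = -54.6; midpoint Q̄ = (251.5 + 196.9)/2 = 224.2.
ΔI = 66000 − 78220 = -12220; midpoint Ī = (78220 + 66000)/2 = 72110.
η = (ΔQ/Q̄) ÷ (ΔI/Ī) = (-54.6/224.2) ÷ (-12220/72110) = 1.437.

1.437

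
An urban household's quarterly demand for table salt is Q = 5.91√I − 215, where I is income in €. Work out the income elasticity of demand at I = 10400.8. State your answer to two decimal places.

At I = 10400.8: Q = 387.727.
dQ/dI = 5.91/(2√I) = 0.028975 at this income.
η = (dQ/dI)·(I/Q) = 0.028975 × (10400.8/387.727) = 0.78.

0.78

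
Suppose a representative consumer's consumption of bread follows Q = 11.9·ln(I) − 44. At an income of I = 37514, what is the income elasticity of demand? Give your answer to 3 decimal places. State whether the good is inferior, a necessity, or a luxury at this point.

At I = 37514: Q = 81.336.
dQ/dI = 11.9/I = 0.000317215 at this income.
η = (dQ/dI)·(I/Q) = 0.000317215 × (37514/81.336) = 0.146.
Since 0 < η < 1, the good is a necessity.

0.146 (necessity)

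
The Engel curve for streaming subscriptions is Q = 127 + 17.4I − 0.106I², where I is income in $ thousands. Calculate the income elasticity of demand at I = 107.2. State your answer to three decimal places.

At I = 107.2: Q = 774.1450.
dQ/dI = 17.4 − 0.212I = -5.32640.
η = (dQ/dI)·(I/Q) = -5.32640 × (107.2/774.1450) = -0.738.

-0.738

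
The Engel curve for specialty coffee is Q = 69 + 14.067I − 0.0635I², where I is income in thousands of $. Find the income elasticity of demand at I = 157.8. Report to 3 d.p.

At I = 157.8: Q = 707.5693.
dQ/dI = 14.067 − 0.127I = -5.97360.
η = (dQ/dI)·(I/Q) = -5.97360 × (157.8/707.5693) = -1.332.

-1.332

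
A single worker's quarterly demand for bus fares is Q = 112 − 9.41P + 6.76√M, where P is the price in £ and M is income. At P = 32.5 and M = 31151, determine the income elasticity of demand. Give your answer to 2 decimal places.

At P = 32.5, M = 31151: Q = 999.291.
Holding P constant, ∂Q/∂M = 6.76/(2√M) = 0.0191505.
η_M = (∂Q/∂M)·(M/Q) = 0.0191505 × (31151/999.291) = 0.60.

0.60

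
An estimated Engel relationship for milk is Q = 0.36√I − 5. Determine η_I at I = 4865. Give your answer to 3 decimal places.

At I = 4865: Q = 20.110.
dQ/dI = 0.36/(2√I) = 0.00258066 at this income.
η = (dQ/dI)·(I/Q) = 0.00258066 × (4865/20.110) = 0.624.

0.624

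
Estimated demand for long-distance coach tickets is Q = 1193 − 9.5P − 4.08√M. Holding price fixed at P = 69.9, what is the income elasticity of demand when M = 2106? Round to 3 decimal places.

-0.274

At P = 69.9, M = 2106: Q = 341.714.
Holding P constant, ∂Q/∂M = -4.08/(2√M) = -0.044453.
η_M = (∂Q/∂M)·(M/Q) = -0.044453 × (2106/341.714) = -0.274.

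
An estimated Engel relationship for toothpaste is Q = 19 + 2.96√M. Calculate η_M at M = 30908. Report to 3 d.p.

0.482

At M = 30908: Q = 539.388.
dQ/dM = 2.96/(2√M) = 0.00841834 at this income.
η = (dQ/dM)·(M/Q) = 0.00841834 × (30908/539.388) = 0.482.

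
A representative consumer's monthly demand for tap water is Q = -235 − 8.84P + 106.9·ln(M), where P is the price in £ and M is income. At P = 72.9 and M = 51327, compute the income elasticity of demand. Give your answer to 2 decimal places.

At P = 72.9, M = 51327: Q = 279.998.
Holding P constant, ∂Q/∂M = 106.9/M = 0.00208272.
η_M = (∂Q/∂M)·(M/Q) = 0.00208272 × (51327/279.998) = 0.38.

0.38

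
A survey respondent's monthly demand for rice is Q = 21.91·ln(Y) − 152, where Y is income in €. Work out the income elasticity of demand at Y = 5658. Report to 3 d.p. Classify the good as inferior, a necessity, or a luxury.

At Y = 5658: Q = 37.320.
dQ/dY = 21.91/Y = 0.00387239 at this income.
η = (dQ/dY)·(Y/Q) = 0.00387239 × (5658/37.320) = 0.587.
Since 0 < η < 1, the good is a necessity.

0.587 (necessity)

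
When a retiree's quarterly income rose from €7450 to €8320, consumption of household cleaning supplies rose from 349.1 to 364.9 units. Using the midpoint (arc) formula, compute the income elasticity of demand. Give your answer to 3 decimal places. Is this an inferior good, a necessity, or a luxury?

0.401 (necessity)

ΔQ = 364.9 − 349.1 = 15.8; midpoint Q̄ = (349.1 + 364.9)/2 = 357.
ΔI = 8320 − 7450 = 870; midpoint Ī = (7450 + 8320)/2 = 7885.
η = (ΔQ/Q̄) ÷ (ΔI/Ī) = (15.8/357) ÷ (870/7885) = 0.401.
0 < η < 1 ⇒ necessity.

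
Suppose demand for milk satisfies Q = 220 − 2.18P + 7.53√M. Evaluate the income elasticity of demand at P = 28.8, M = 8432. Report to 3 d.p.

At P = 28.8, M = 8432: Q = 848.665.
Holding P constant, ∂Q/∂M = 7.53/(2√M) = 0.0410015.
η_M = (∂Q/∂M)·(M/Q) = 0.0410015 × (8432/848.665) = 0.407.

0.407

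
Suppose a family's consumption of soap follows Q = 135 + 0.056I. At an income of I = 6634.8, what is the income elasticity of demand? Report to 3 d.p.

At I = 6634.8: Q = 506.549.
dQ/dI = 0.056.
η = (dQ/dI)·(I/Q) = 0.056 × (6634.8/506.549) = 0.733.

0.733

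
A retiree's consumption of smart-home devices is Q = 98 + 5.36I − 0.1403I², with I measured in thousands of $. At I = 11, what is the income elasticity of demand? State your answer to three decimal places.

0.179

At I = 11: Q = 139.9837.
dQ/dI = 5.36 − 0.2806I = 2.27340.
η = (dQ/dI)·(I/Q) = 2.27340 × (11/139.9837) = 0.179.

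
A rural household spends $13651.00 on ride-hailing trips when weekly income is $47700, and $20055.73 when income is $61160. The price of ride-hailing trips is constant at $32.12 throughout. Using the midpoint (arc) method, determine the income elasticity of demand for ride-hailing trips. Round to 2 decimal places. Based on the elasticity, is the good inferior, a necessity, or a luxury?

1.54 (luxury)

With a constant price, Q₁ = 13651.00/32.12 = 425.000 and Q₂ = 20055.73/32.12 = 624.400 (equivalently, work directly with expenditure since P cancels).
Midpoint %ΔQ = (20055.73 − 13651.00)/16853.36 = 0.38003; midpoint %ΔI = (61160 − 47700)/54430 = 0.24729.
η = 0.38003 / 0.24729 = 1.54.
η > 1 ⇒ luxury.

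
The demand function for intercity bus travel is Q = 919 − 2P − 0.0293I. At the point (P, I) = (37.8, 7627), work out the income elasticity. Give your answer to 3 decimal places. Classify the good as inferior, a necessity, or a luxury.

At P = 37.8, I = 7627: Q = 619.929.
Holding P constant, ∂Q/∂I = −0.0293.
η_I = (∂Q/∂I)·(I/Q) = -0.0293 × (7627/619.929) = -0.360.
Since η < 0, this is an inferior good.

-0.360 (inferior good)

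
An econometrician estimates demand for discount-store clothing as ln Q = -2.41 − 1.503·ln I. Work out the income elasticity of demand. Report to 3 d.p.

-1.503

In a log-linear demand, the coefficient on ln I is the income elasticity.
So η = -1.503.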